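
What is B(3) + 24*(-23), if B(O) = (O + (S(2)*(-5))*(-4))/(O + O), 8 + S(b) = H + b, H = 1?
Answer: -3409/6 ≈ -568.17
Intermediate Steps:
S(b) = -7 + b (S(b) = -8 + (1 + b) = -7 + b)
B(O) = (-100 + O)/(2*O) (B(O) = (O + ((-7 + 2)*(-5))*(-4))/(O + O) = (O - 5*(-5)*(-4))/((2*O)) = (O + 25*(-4))*(1/(2*O)) = (O - 100)*(1/(2*O)) = (-100 + O)*(1/(2*O)) = (-100 + O)/(2*O))
B(3) + 24*(-23) = (1/2)*(-100 + 3)/3 + 24*(-23) = (1/2)*(1/3)*(-97) - 552 = -97/6 - 552 = -3409/6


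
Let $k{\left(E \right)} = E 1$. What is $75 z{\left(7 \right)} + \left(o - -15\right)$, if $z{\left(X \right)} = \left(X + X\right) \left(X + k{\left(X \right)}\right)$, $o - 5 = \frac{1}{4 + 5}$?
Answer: $\frac{132481}{9} \approx 14720.0$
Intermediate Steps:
$o = \frac{46}{9}$ ($o = 5 + \frac{1}{4 + 5} = 5 + \frac{1}{9} = \frac{46}{9} \approx 5.1111$)
$k{\left(E \right)} = E$
$z{\left(X \right)} = 4 X^{2}$ ($z{\left(X \right)} = \left(X + X\right) \left(X + X\right) = 2 X 2 X = 4 X^{2}$)
$75 z{\left(7 \right)} + \left(o - -15\right) = 75 \cdot 4 \cdot 7^{2} + \left(\frac{46}{9} - -15\right) = 75 \cdot 4 \cdot 49 + \left(\frac{46}{9} + 15\right) = 75 \cdot 196 + \frac{181}{9} = 14700 + \frac{181}{9} = \frac{132481}{9}$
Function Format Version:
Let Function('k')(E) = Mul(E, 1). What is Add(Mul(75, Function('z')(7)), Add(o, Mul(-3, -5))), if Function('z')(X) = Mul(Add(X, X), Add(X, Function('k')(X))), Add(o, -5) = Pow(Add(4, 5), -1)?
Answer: Rational(132481, 9) ≈ 14720.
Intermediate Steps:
o = Rational(46, 9) (o = Add(5, Pow(Add(4, 5), -1)) = Add(5, Pow(9, -1)) = Add(5, Rational(1, 9)) = Rational(46, 9) ≈ 5.1111)
Function('k')(E) = E
Function('z')(X) = Mul(4, Pow(X, 2)) (Function('z')(X) = Mul(Add(X, X), Add(X, X)) = Mul(Mul(2, X), Mul(2, X)) = Mul(4, Pow(X, 2)))
Add(Mul(75, Function('z')(7)), Add(o, Mul(-3, -5))) = Add(Mul(75, Mul(4, Pow(7, 2))), Add(Rational(46, 9), Mul(-3, -5))) = Add(Mul(75, Mul(4, 49)), Add(Rational(46, 9), 15)) = Add(Mul(75, 196), Rational(181, 9)) = Add(14700, Rational(181, 9)) = Rational(132481, 9)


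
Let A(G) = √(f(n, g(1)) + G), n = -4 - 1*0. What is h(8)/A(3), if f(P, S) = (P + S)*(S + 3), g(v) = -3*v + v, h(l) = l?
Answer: -8*I*√3/3 ≈ -4.6188*I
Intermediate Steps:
n = -4 (n = -4 + 0 = -4)
g(v) = -2*v
f(P, S) = (3 + S)*(P + S) (f(P, S) = (P + S)*(3 + S) = (3 + S)*(P + S))
A(G) = √(-6 + G) (A(G) = √(((-2*1)² + 3*(-4) + 3*(-2*1) - (-8)) + G) = √(((-2)² - 12 + 3*(-2) - 4*(-2)) + G) = √((4 - 12 - 6 + 8) + G) = √(-6 + G))
h(8)/A(3) = 8/(√(-6 + 3)) = 8/(√(-3)) = 8/((I*√3)) = 8*(-I*√3/3) = -8*I*√3/3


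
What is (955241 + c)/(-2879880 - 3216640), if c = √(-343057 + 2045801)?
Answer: -955241/6096520 - √425686/3048260 ≈ -0.15690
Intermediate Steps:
c = 2*√425686 (c = √1702744 = 2*√425686 ≈ 1304.9)
(955241 + c)/(-2879880 - 3216640) = (955241 + 2*√425686)/(-2879880 - 3216640) = (955241 + 2*√425686)/(-6096520) = (955241 + 2*√425686)*(-1/6096520) = -955241/6096520 - √425686/3048260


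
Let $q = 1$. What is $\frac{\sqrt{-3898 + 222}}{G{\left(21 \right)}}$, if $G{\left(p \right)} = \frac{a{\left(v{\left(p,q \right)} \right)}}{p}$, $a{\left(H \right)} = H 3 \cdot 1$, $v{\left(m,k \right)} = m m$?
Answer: $\frac{2 i \sqrt{919}}{63} \approx 0.96238 i$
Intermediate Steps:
$v{\left(m,k \right)} = m^{2}$
$a{\left(H \right)} = 3 H$ ($a{\left(H \right)} = 3 H 1 = 3 H$)
$G{\left(p \right)} = 3 p$ ($G{\left(p \right)} = \frac{3 p^{2}}{p} = 3 p$)
$\frac{\sqrt{-3898 + 222}}{G{\left(21 \right)}} = \frac{\sqrt{-3898 + 222}}{3 \cdot 21} = \frac{\sqrt{-3676}}{63} = 2 i \sqrt{919} \cdot \frac{1}{63} = \frac{2 i \sqrt{919}}{63}$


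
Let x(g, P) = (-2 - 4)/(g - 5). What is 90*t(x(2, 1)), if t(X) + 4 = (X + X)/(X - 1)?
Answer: 0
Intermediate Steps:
x(g, P) = -6/(-5 + g)
t(X) = -4 + 2*X/(-1 + X) (t(X) = -4 + (X + X)/(X - 1) = -4 + (2*X)/(-1 + X) = -4 + 2*X/(-1 + X))
90*t(x(2, 1)) = 90*(2*(2 - (-6)/(-5 + 2))/(-1 - 6/(-5 + 2))) = 90*(2*(2 - (-6)/(-3))/(-1 - 6/(-3))) = 90*(2*(2 - (-6)*(-1)/3)/(-1 - 6*(-1/3))) = 90*(2*(2 - 1*2)/(-1 + 2)) = 90*(2*(2 - 2)/1) = 90*(2*1*0) = 90*0 = 0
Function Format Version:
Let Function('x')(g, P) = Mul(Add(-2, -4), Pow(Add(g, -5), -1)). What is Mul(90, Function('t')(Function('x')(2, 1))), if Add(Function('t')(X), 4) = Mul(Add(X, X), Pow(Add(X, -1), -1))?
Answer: 0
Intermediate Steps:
Function('x')(g, P) = Mul(-6, Pow(Add(-5, g), -1))
Function('t')(X) = Add(-4, Mul(2, X, Pow(Add(-1, X), -1))) (Function('t')(X) = Add(-4, Mul(Add(X, X), Pow(Add(X, -1), -1))) = Add(-4, Mul(Mul(2, X), Pow(Add(-1, X), -1))) = Add(-4, Mul(2, X, Pow(Add(-1, X), -1))))
Mul(90, Function('t')(Function('x')(2, 1))) = Mul(90, Mul(2, Pow(Add(-1, Mul(-6, Pow(Add(-5, 2), -1))), -1), Add(2, Mul(-1, Mul(-6, Pow(Add(-5, 2), -1)))))) = Mul(90, Mul(2, Pow(Add(-1, Mul(-6, Pow(-3, -1))), -1), Add(2, Mul(-1, Mul(-6, Pow(-3, -1)))))) = Mul(90, Mul(2, Pow(Add(-1, Mul(-6, Rational(-1, 3))), -1), Add(2, Mul(-1, Mul(-6, Rational(-1, 3)))))) = Mul(90, Mul(2, Pow(Add(-1, 2), -1), Add(2, Mul(-1, 2)))) = Mul(90, Mul(2, Pow(1, -1), Add(2, -2))) = Mul(90, Mul(2, 1, 0)) = Mul(90, 0) = 0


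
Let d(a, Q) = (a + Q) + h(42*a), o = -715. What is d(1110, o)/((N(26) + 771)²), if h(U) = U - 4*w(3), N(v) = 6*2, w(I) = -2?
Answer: 47023/613089 ≈ 0.076699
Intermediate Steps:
N(v) = 12
h(U) = 8 + U (h(U) = U - 4*(-2) = U + 8 = 8 + U)
d(a, Q) = 8 + Q + 43*a (d(a, Q) = (a + Q) + (8 + 42*a) = (Q + a) + (8 + 42*a) = 8 + Q + 43*a)
d(1110, o)/((N(26) + 771)²) = (8 - 715 + 43*1110)/((12 + 771)²) = (8 - 715 + 47730)/(783²) = 47023/613089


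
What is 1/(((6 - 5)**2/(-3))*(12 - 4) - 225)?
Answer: -3/683 ≈ -0.0043924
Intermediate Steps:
1/(((6 - 5)**2/(-3))*(12 - 4) - 225) = 1/((1**2*(-1/3))*8 - 225) = 1/((1*(-1/3))*8 - 225) = 1/(-1/3*8 - 225) = 1/(-8/3 - 225) = 1/(-683/3) = -3/683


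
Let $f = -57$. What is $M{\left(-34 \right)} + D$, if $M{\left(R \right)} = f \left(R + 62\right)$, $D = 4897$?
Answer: $3301$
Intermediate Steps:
$M{\left(R \right)} = -3534 - 57 R$ ($M{\left(R \right)} = - 57 \left(R + 62\right) = - 57 \left(62 + R\right) = -3534 - 57 R$)
$M{\left(-34 \right)} + D = \left(-3534 - -1938\right) + 4897 = \left(-3534 + 1938\right) + 4897 = -1596 + 4897 = 3301$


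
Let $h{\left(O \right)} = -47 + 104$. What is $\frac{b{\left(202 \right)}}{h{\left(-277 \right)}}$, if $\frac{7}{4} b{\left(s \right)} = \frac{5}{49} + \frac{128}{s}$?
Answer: $\frac{14564}{1974651} \approx 0.0073755$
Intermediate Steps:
$h{\left(O \right)} = 57$
$b{\left(s \right)} = \frac{20}{343} + \frac{512}{7 s}$ ($b{\left(s \right)} = \frac{4 \left(\frac{5}{49} + \frac{128}{s}\right)}{7} = \frac{20}{343} + \frac{512}{7 s}$)
$\frac{b{\left(202 \right)}}{h{\left(-277 \right)}} = \frac{\frac{4}{343} \cdot \frac{1}{202} \left(6272 + 5 \cdot 202\right)}{57} = \frac{4}{343} \cdot \frac{1}{202} \left(6272 + 1010\right) \frac{1}{57} = \frac{4}{343} \cdot \frac{1}{202} \cdot 7282 \cdot \frac{1}{57} = \frac{14564}{34643} \cdot \frac{1}{57} = \frac{14564}{1974651}$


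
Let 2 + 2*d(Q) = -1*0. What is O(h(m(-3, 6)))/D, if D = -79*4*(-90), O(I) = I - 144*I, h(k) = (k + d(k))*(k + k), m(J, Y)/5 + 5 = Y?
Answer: -143/711 ≈ -0.20113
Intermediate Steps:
d(Q) = -1 (d(Q) = -1 + (-1*0)/2 = -1 + (½)*0 = -1 + 0 = -1)
m(J, Y) = -25 + 5*Y
h(k) = 2*k*(-1 + k) (h(k) = (k - 1)*(k + k) = (-1 + k)*(2*k) = 2*k*(-1 + k))
O(I) = -143*I
D = 28440 (D = -316*(-90) = 28440)
O(h(m(-3, 6)))/D = -286*(-25 + 5*6)*(-1 + (-25 + 5*6))/28440 = -286*(-25 + 30)*(-1 + (-25 + 30))*(1/28440) = -286*5*(-1 + 5)*(1/28440) = -286*5*4*(1/28440) = -143*40*(1/28440) = -5720*1/28440 = -143/711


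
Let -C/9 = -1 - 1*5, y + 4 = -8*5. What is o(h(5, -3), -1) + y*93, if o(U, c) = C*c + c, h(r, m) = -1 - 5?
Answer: -4147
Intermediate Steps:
y = -44 (y = -4 - 8*5 = -4 - 40 = -44)
h(r, m) = -6
C = 54 (C = -9*(-1 - 1*5) = -9*(-1 - 5) = -9*(-6) = 54)
o(U, c) = 55*c (o(U, c) = 54*c + c = 55*c)
o(h(5, -3), -1) + y*93 = 55*(-1) - 44*93 = -55 - 4092 = -4147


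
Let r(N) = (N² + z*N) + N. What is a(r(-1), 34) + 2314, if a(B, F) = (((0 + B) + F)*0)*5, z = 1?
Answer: 2314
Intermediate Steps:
r(N) = N² + 2*N (r(N) = (N² + 1*N) + N = (N² + N) + N = (N + N²) + N = N² + 2*N)
a(B, F) = 0 (a(B, F) = ((B + F)*0)*5 = 0*5 = 0)
a(r(-1), 34) + 2314 = 0 + 2314 = 2314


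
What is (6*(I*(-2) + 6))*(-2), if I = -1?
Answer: -96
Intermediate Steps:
(6*(I*(-2) + 6))*(-2) = (6*(-1*(-2) + 6))*(-2) = (6*(2 + 6))*(-2) = (6*8)*(-2) = 48*(-2) = -96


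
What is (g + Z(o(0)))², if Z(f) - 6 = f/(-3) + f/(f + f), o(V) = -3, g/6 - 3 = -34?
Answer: 127449/4 ≈ 31862.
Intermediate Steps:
g = -186 (g = 18 + 6*(-34) = 18 - 204 = -186)
Z(f) = 13/2 - f/3 (Z(f) = 6 + (f/(-3) + f/(f + f)) = 6 + (f*(-⅓) + f/((2*f))) = 6 + (-f/3 + f*(1/(2*f))) = 6 + (-f/3 + ½) = 6 + (½ - f/3) = 13/2 - f/3)
(g + Z(o(0)))² = (-186 + (13/2 - ⅓*(-3)))² = (-186 + (13/2 + 1))² = (-186 + 15/2)² = (-357/2)² = 127449/4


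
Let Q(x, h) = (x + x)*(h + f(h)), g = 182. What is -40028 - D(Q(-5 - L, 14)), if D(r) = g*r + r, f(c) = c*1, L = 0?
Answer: 11212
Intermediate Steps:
f(c) = c
Q(x, h) = 4*h*x (Q(x, h) = (x + x)*(h + h) = (2*x)*(2*h) = 4*h*x)
D(r) = 183*r (D(r) = 182*r + r = 183*r)
-40028 - D(Q(-5 - L, 14)) = -40028 - 183*4*14*(-5 - 1*0) = -40028 - 183*4*14*(-5 + 0) = -40028 - 183*4*14*(-5) = -40028 - 183*(-280) = -40028 - 1*(-51240) = -40028 + 51240 = 11212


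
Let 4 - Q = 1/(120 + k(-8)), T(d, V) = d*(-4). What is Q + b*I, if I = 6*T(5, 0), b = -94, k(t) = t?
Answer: 1263807/112 ≈ 11284.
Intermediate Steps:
T(d, V) = -4*d
I = -120 (I = 6*(-4*5) = 6*(-20) = -120)
Q = 447/112 (Q = 4 - 1/(120 - 8) = 4 - 1/112 = 447/112 ≈ 3.9911)
Q + b*I = 447/112 - 94*(-120) = 447/112 + 11280 = 1263807/112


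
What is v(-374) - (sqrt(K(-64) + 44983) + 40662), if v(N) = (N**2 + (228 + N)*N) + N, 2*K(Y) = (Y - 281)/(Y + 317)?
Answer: 153444 - sqrt(21771442)/22 ≈ 1.5323e+5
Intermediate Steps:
K(Y) = (-281 + Y)/(2*(317 + Y)) (K(Y) = ((Y - 281)/(Y + 317))/2 = ((-281 + Y)/(317 + Y))/2 = (-281 + Y)/(2*(317 + Y)))
v(N) = N + N**2 + N*(228 + N) (v(N) = (N**2 + N*(228 + N)) + N = N + N**2 + N*(228 + N))
v(-374) - (sqrt(K(-64) + 44983) + 40662) = -374*(229 + 2*(-374)) - (sqrt((-281 - 64)/(2*(317 - 64)) + 44983) + 40662) = -374*(229 - 748) - (sqrt((1/2)*(-345)/253 + 44983) + 40662) = -374*(-519) - (sqrt((1/2)*(1/253)*(-345) + 44983) + 40662) = 194106 - (sqrt(-15/22 + 44983) + 40662) = 194106 - (sqrt(989611/22) + 40662) = 194106 - (sqrt(21771442)/22 + 40662) = 194106 - (40662 + sqrt(21771442)/22) = 194106 + (-40662 - sqrt(21771442)/22) = 153444 - sqrt(21771442)/22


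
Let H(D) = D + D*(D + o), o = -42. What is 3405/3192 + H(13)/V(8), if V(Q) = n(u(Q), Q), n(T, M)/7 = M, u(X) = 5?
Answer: -5781/1064 ≈ -5.4333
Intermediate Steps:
n(T, M) = 7*M
V(Q) = 7*Q
H(D) = D + D*(-42 + D) (H(D) = D + D*(D - 42) = D + D*(-42 + D))
3405/3192 + H(13)/V(8) = 3405/3192 + (13*(-41 + 13))/((7*8)) = 3405*(1/3192) + (13*(-28))/56 = 1135/1064 - 364*1/56 = 1135/1064 - 13/2 = -5781/1064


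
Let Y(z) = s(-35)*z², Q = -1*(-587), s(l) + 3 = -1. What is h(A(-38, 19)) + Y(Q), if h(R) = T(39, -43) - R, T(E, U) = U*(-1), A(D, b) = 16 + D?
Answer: -1378211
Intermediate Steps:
s(l) = -4 (s(l) = -3 - 1 = -4)
T(E, U) = -U
Q = 587
Y(z) = -4*z²
h(R) = 43 - R (h(R) = -1*(-43) - R = 43 - R)
h(A(-38, 19)) + Y(Q) = (43 - (16 - 38)) - 4*587² = (43 - 1*(-22)) - 4*344569 = (43 + 22) - 1378276 = 65 - 1378276 = -1378211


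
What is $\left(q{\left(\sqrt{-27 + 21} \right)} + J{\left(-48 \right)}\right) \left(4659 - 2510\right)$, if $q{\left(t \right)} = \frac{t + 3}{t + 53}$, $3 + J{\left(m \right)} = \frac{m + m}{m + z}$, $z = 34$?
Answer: $\frac{4737624}{563} + \frac{21490 i \sqrt{6}}{563} \approx 8415.0 + 93.498 i$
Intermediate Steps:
$J{\left(m \right)} = -3 + \frac{2 m}{34 + m}$ ($J{\left(m \right)} = -3 + \frac{m + m}{m + 34} = -3 + \frac{2 m}{34 + m}$)
$q{\left(t \right)} = \frac{3 + t}{53 + t}$
$\left(q{\left(\sqrt{-27 + 21} \right)} + J{\left(-48 \right)}\right) \left(4659 - 2510\right) = \left(\frac{3 + \sqrt{-27 + 21}}{53 + \sqrt{-27 + 21}} + \frac{-102 - -48}{34 - 48}\right) \left(4659 - 2510\right) = \left(\frac{3 + \sqrt{-6}}{53 + \sqrt{-6}} + \frac{-102 + 48}{-14}\right) 2149 = \left(\frac{3 + i \sqrt{6}}{53 + i \sqrt{6}} - - \frac{27}{7}\right) 2149 = \left(\frac{3 + i \sqrt{6}}{53 + i \sqrt{6}} + \frac{27}{7}\right) 2149 = \left(\frac{27}{7} + \frac{3 + i \sqrt{6}}{53 + i \sqrt{6}}\right) 2149 = 8289 + \frac{2149 \left(3 + i \sqrt{6}\right)}{53 + i \sqrt{6}}$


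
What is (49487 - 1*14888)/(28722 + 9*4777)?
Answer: 11533/23905 ≈ 0.48245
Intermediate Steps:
(49487 - 1*14888)/(28722 + 9*4777) = (49487 - 14888)/(28722 + 42993) = 34599/71715 = 34599*(1/71715) = 11533/23905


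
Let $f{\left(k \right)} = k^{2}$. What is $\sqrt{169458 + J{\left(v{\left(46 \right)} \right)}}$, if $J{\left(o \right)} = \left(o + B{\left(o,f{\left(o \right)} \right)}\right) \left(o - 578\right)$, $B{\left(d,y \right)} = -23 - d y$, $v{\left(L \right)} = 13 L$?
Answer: $i \sqrt{4276762882} \approx 65397.0 i$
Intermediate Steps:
$B{\left(d,y \right)} = -23 - d y$
$J{\left(o \right)} = \left(-578 + o\right) \left(-23 + o - o^{3}\right)$ ($J{\left(o \right)} = \left(o - \left(23 + o o^{2}\right)\right) \left(o - 578\right) = \left(o - \left(23 + o^{3}\right)\right) \left(-578 + o\right) = \left(-23 + o - o^{3}\right) \left(-578 + o\right) = \left(-578 + o\right) \left(-23 + o - o^{3}\right)$)
$\sqrt{169458 + J{\left(v{\left(46 \right)} \right)}} = \sqrt{169458 + \left(13294 + \left(13 \cdot 46\right)^{2} - \left(13 \cdot 46\right)^{4} - 601 \cdot 13 \cdot 46 + 578 \left(13 \cdot 46\right)^{3}\right)} = \sqrt{169458 + \left(13294 + 598^{2} - 598^{4} - 359398 + 578 \cdot 598^{3}\right)} = \sqrt{169458 + \left(13294 + 357604 - 127880620816 - 359398 + 578 \cdot 213847192\right)} = \sqrt{169458 + \left(13294 + 357604 - 127880620816 - 359398 + 123603676976\right)} = \sqrt{169458 - 4276932340} = \sqrt{-4276762882} = i \sqrt{4276762882}$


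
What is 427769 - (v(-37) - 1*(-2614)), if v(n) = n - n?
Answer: 425155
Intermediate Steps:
v(n) = 0
427769 - (v(-37) - 1*(-2614)) = 427769 - (0 - 1*(-2614)) = 427769 - (0 + 2614) = 427769 - 1*2614 = 427769 - 2614 = 425155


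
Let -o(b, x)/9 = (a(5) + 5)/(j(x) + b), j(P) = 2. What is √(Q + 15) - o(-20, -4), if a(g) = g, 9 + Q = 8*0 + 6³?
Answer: -5 + √222 ≈ 9.8997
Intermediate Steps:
Q = 207 (Q = -9 + (8*0 + 6³) = -9 + (0 + 216) = -9 + 216 = 207)
o(b, x) = -90/(2 + b) (o(b, x) = -9*(5 + 5)/(2 + b) = -90/(2 + b))
√(Q + 15) - o(-20, -4) = √(207 + 15) - (-90)/(2 - 20) = √222 - (-90)/(-18) = √222 - (-90)*(-1)/18 = √222 - 1*5 = √222 - 5 = -5 + √222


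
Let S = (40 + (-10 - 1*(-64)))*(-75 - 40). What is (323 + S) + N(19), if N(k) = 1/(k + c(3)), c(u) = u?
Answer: -230713/22 ≈ -10487.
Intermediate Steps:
N(k) = 1/(3 + k) (N(k) = 1/(k + 3) = 1/(3 + k))
S = -10810 (S = (40 + (-10 + 64))*(-115) = (40 + 54)*(-115) = 94*(-115) = -10810)
(323 + S) + N(19) = (323 - 10810) + 1/(3 + 19) = -10487 + 1/22 = -230713/22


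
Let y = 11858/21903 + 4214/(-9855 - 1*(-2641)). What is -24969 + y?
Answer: -40258311736/1612329 ≈ -24969.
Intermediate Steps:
y = -68935/1612329 (y = 11858*(1/21903) + 4214/(-9855 + 2641) = 242/447 + 4214/(-7214) = 242/447 + 4214*(-1/7214) = 242/447 - 2107/3607 = -68935/1612329 ≈ -0.042755)
-24969 + y = -24969 - 68935/1612329 = -40258311736/1612329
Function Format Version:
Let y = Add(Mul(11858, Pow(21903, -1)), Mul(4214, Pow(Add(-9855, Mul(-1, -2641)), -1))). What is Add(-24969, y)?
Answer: Rational(-40258311736, 1612329) ≈ -24969.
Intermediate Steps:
y = Rational(-68935, 1612329) (y = Add(Mul(11858, Rational(1, 21903)), Mul(4214, Pow(Add(-9855, 2641), -1))) = Add(Rational(242, 447), Mul(4214, Pow(-7214, -1))) = Add(Rational(242, 447), Mul(4214, Rational(-1, 7214))) = Add(Rational(242, 447), Rational(-2107, 3607)) = Rational(-68935, 1612329) ≈ -0.042755)
Add(-24969, y) = Add(-24969, Rational(-68935, 1612329)) = Rational(-40258311736, 1612329)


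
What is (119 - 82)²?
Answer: 1369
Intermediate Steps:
(119 - 82)² = 37² = 1369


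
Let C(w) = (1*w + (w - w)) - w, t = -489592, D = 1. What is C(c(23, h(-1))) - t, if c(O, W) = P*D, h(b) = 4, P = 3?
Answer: 489592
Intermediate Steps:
c(O, W) = 3 (c(O, W) = 3*1 = 3)
C(w) = 0 (C(w) = (w + 0) - w = w - w = 0)
C(c(23, h(-1))) - t = 0 - 1*(-489592) = 0 + 489592 = 489592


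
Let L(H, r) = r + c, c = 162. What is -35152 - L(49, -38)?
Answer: -35276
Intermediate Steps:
L(H, r) = 162 + r (L(H, r) = r + 162 = 162 + r)
-35152 - L(49, -38) = -35152 - (162 - 38) = -35152 - 1*124 = -35152 - 124 = -35276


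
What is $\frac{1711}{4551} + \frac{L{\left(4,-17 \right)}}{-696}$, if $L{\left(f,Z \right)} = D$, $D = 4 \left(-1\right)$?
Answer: $\frac{33585}{87986} \approx 0.38171$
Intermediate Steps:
$D = -4$
$L{\left(f,Z \right)} = -4$
$\frac{1711}{4551} + \frac{L{\left(4,-17 \right)}}{-696} = \frac{1711}{4551} - \frac{4}{-696} = 1711 \cdot \frac{1}{4551} - - \frac{1}{174} = \frac{1711}{4551} + \frac{1}{174} = \frac{33585}{87986}$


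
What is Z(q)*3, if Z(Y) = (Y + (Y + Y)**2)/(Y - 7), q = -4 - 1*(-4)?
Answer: 0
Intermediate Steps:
q = 0 (q = -4 + 4 = 0)
Z(Y) = (Y + 4*Y**2)/(-7 + Y) (Z(Y) = (Y + (2*Y)**2)/(-7 + Y) = (Y + 4*Y**2)/(-7 + Y))
Z(q)*3 = (0*(1 + 4*0)/(-7 + 0))*3 = (0*(1 + 0)/(-7))*3 = (0*(-1/7)*1)*3 = 0*3 = 0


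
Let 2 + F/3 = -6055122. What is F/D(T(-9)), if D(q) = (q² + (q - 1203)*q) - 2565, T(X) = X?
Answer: -1513781/702 ≈ -2156.4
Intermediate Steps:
F = -18165372 (F = -6 + 3*(-6055122) = -6 - 18165366 = -18165372)
D(q) = -2565 + q² + q*(-1203 + q) (D(q) = (q² + (-1203 + q)*q) - 2565 = (q² + q*(-1203 + q)) - 2565 = -2565 + q² + q*(-1203 + q))
F/D(T(-9)) = -18165372/(-2565 - 1203*(-9) + 2*(-9)²) = -18165372/(-2565 + 10827 + 2*81) = -18165372/(-2565 + 10827 + 162) = -18165372/8424 = -18165372*1/8424 = -1513781/702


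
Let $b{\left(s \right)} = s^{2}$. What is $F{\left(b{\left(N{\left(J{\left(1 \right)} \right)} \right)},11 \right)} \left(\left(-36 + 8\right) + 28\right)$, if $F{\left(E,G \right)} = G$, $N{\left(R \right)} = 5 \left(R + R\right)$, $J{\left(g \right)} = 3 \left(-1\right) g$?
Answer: $0$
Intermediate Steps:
$J{\left(g \right)} = - 3 g$
$N{\left(R \right)} = 10 R$ ($N{\left(R \right)} = 5 \cdot 2 R = 10 R$)
$F{\left(b{\left(N{\left(J{\left(1 \right)} \right)} \right)},11 \right)} \left(\left(-36 + 8\right) + 28\right) = 11 \left(\left(-36 + 8\right) + 28\right) = 11 \left(-28 + 28\right) = 11 \cdot 0 = 0$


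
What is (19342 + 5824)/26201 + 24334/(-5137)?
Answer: -508297392/134594537 ≈ -3.7765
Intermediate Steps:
(19342 + 5824)/26201 + 24334/(-5137) = 25166*(1/26201) + 24334*(-1/5137) = 25166/26201 - 24334/5137 = -508297392/134594537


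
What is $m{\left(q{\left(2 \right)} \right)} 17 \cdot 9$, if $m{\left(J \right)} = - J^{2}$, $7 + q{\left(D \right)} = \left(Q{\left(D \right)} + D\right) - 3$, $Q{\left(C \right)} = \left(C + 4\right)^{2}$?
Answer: $-119952$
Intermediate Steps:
$Q{\left(C \right)} = \left(4 + C\right)^{2}$
$q{\left(D \right)} = -10 + D + \left(4 + D\right)^{2}$ ($q{\left(D \right)} = -7 - \left(3 - D - \left(4 + D\right)^{2}\right) = -7 + \left(-3 + D + \left(4 + D\right)^{2}\right) = -10 + D + \left(4 + D\right)^{2}$)
$m{\left(q{\left(2 \right)} \right)} 17 \cdot 9 = - \left(-10 + 2 + \left(4 + 2\right)^{2}\right)^{2} \cdot 17 \cdot 9 = - \left(-10 + 2 + 6^{2}\right)^{2} \cdot 17 \cdot 9 = - \left(-10 + 2 + 36\right)^{2} \cdot 17 \cdot 9 = - 28^{2} \cdot 17 \cdot 9 = \left(-1\right) 784 \cdot 17 \cdot 9 = \left(-784\right) 17 \cdot 9 = \left(-13328\right) 9 = -119952$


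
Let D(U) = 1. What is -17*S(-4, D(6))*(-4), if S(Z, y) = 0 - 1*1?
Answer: -68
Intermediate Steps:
S(Z, y) = -1 (S(Z, y) = 0 - 1 = -1)
-17*S(-4, D(6))*(-4) = -17*(-1)*(-4) = 17*(-4) = -68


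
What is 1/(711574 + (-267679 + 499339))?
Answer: 1/943234 ≈ 1.0602e-6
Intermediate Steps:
1/(711574 + (-267679 + 499339)) = 1/(711574 + 231660) = 1/943234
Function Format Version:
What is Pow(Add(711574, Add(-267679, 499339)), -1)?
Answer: Rational(1, 943234) ≈ 1.0602e-6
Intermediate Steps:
Pow(Add(711574, Add(-267679, 499339)), -1) = Pow(Add(711574, 231660), -1) = Pow(943234, -1) = Rational(1, 943234)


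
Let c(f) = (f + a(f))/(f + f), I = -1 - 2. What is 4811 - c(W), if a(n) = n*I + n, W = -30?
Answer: 9623/2 ≈ 4811.5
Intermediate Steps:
I = -3
a(n) = -2*n (a(n) = n*(-3) + n = -3*n + n = -2*n)
c(f) = -½ (c(f) = (f - 2*f)/(f + f) = (-f)/((2*f)) = (-f)*(1/(2*f)) = -½)
4811 - c(W) = 4811 - 1*(-½) = 4811 + ½ = 9623/2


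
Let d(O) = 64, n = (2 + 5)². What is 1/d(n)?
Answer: 1/64 ≈ 0.015625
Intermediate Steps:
n = 49 (n = 7² = 49)
1/d(n) = 1/64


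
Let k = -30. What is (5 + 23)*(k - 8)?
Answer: -1064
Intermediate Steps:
(5 + 23)*(k - 8) = (5 + 23)*(-30 - 8) = 28*(-38) = -1064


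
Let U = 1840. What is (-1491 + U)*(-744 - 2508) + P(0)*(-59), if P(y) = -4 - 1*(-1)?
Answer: -1134771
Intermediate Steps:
P(y) = -3 (P(y) = -4 + 1 = -3)
(-1491 + U)*(-744 - 2508) + P(0)*(-59) = (-1491 + 1840)*(-744 - 2508) - 3*(-59) = 349*(-3252) + 177 = -1134948 + 177 = -1134771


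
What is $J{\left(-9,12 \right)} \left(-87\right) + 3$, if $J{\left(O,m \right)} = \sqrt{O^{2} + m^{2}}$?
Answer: $-1302$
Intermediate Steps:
$J{\left(-9,12 \right)} \left(-87\right) + 3 = \sqrt{\left(-9\right)^{2} + 12^{2}} \left(-87\right) + 3 = \sqrt{81 + 144} \left(-87\right) + 3 = \sqrt{225} \left(-87\right) + 3 = 15 \left(-87\right) + 3 = -1305 + 3 = -1302$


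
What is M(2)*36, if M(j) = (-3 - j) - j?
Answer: -252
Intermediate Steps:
M(j) = -3 - 2*j
M(2)*36 = (-3 - 2*2)*36 = (-3 - 4)*36 = -7*36 = -252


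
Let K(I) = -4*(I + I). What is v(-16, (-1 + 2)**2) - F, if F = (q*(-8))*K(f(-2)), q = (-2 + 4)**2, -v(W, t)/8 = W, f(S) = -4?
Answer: 1152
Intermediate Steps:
K(I) = -8*I
v(W, t) = -8*W
q = 4 (q = 2**2 = 4)
F = -1024 (F = (4*(-8))*(-8*(-4)) = -32*32 = -1024)
v(-16, (-1 + 2)**2) - F = -8*(-16) - 1*(-1024) = 128 + 1024 = 1152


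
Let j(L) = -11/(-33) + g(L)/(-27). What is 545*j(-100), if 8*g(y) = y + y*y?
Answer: -49595/2 ≈ -24798.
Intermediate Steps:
g(y) = y/8 + y**2/8 (g(y) = (y + y*y)/8 = (y + y**2)/8 = y/8 + y**2/8)
j(L) = 1/3 - L*(1 + L)/216 (j(L) = -11/(-33) + (L*(1 + L)/8)/(-27) = -11*(-1/33) + (L*(1 + L)/8)*(-1/27) = 1/3 - L*(1 + L)/216)
545*j(-100) = 545*(1/3 - 1/216*(-100)*(1 - 100)) = 545*(1/3 - 1/216*(-100)*(-99)) = 545*(1/3 - 275/6) = 545*(-91/2) = -49595/2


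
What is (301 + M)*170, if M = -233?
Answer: 11560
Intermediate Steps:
(301 + M)*170 = (301 - 233)*170 = 68*170 = 11560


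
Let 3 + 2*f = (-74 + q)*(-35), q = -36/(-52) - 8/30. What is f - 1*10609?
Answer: -363595/39 ≈ -9323.0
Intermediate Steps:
q = 83/195 (q = -36*(-1/52) - 8*1/30 = 9/13 - 4/15 = 83/195 ≈ 0.42564)
f = 50156/39 (f = -3/2 + ((-74 + 83/195)*(-35))/2 = -3/2 + (-14347/195*(-35))/2 = -3/2 + (½)*(100429/39) = -3/2 + 100429/78 = 50156/39 ≈ 1286.1)
f - 1*10609 = 50156/39 - 1*10609 = 50156/39 - 10609 = -363595/39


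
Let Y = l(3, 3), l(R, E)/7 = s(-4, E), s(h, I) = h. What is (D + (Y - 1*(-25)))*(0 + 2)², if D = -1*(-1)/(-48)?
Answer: -145/12 ≈ -12.083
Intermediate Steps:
l(R, E) = -28 (l(R, E) = 7*(-4) = -28)
Y = -28
D = -1/48 (D = 1*(-1/48) = -1/48 ≈ -0.020833)
(D + (Y - 1*(-25)))*(0 + 2)² = (-1/48 + (-28 - 1*(-25)))*(0 + 2)² = (-1/48 + (-28 + 25))*2² = (-1/48 - 3)*4 = -145/48*4 = -145/12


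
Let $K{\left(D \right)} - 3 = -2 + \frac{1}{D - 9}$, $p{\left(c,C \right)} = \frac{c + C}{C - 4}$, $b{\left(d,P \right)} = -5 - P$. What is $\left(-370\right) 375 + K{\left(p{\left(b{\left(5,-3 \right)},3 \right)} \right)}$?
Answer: $- \frac{1387491}{10} \approx -1.3875 \cdot 10^{5}$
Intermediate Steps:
$p{\left(c,C \right)} = \frac{C + c}{-4 + C}$
$K{\left(D \right)} = 1 + \frac{1}{-9 + D}$ ($K{\left(D \right)} = 3 - \left(2 - \frac{1}{D - 9}\right) = 3 - \left(2 - \frac{1}{-9 + D}\right) = 1 + \frac{1}{-9 + D}$)
$\left(-370\right) 375 + K{\left(p{\left(b{\left(5,-3 \right)},3 \right)} \right)} = \left(-370\right) 375 + \frac{-8 + \frac{3 - 2}{-4 + 3}}{-9 + \frac{3 - 2}{-4 + 3}} = -138750 + \frac{-8 + \frac{3 + \left(-5 + 3\right)}{-1}}{-9 + \frac{3 + \left(-5 + 3\right)}{-1}} = -138750 + \frac{-8 - \left(3 - 2\right)}{-9 - \left(3 - 2\right)} = -138750 + \frac{-8 - 1}{-9 - 1} = -138750 + \frac{1}{-10} \left(-9\right) = -138750 - - \frac{9}{10} = -138750 + \frac{9}{10} = - \frac{1387491}{10}$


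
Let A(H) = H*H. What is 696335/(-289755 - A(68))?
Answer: -696335/294379 ≈ -2.3654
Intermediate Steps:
A(H) = H**2
696335/(-289755 - A(68)) = 696335/(-289755 - 1*68**2) = 696335/(-289755 - 1*4624) = 696335/(-289755 - 4624) = 696335/(-294379) = 696335*(-1/294379) = -696335/294379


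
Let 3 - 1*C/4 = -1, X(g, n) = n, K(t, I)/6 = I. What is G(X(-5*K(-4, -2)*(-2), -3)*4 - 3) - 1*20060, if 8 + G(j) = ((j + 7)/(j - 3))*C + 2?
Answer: -180530/9 ≈ -20059.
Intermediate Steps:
K(t, I) = 6*I
C = 16 (C = 12 - 4*(-1) = 12 + 4 = 16)
G(j) = -6 + 16*(7 + j)/(-3 + j) (G(j) = -8 + (((j + 7)/(j - 3))*16 + 2) = -8 + (((7 + j)/(-3 + j))*16 + 2) = -8 + (16*(7 + j)/(-3 + j) + 2) = -8 + (2 + 16*(7 + j)/(-3 + j)) = -6 + 16*(7 + j)/(-3 + j))
G(X(-5*K(-4, -2)*(-2), -3)*4 - 3) - 1*20060 = 10*(13 + (-3*4 - 3))/(-3 + (-3*4 - 3)) - 1*20060 = 10*(13 + (-12 - 3))/(-3 + (-12 - 3)) - 20060 = 10*(13 - 15)/(-3 - 15) - 20060 = 10*(-2)/(-18) - 20060 = 10*(-1/18)*(-2) - 20060 = 10/9 - 20060 = -180530/9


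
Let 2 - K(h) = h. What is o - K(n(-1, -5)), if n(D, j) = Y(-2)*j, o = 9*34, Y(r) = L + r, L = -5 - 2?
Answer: 349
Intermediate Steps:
L = -7
Y(r) = -7 + r
o = 306
n(D, j) = -9*j (n(D, j) = (-7 - 2)*j = -9*j)
K(h) = 2 - h
o - K(n(-1, -5)) = 306 - (2 - (-9)*(-5)) = 306 - (2 - 1*45) = 306 - (2 - 45) = 306 - 1*(-43) = 306 + 43 = 349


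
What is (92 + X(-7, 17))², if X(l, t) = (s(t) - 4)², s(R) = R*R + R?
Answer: 8334959616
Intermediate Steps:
s(R) = R + R² (s(R) = R² + R = R + R²)
X(l, t) = (-4 + t*(1 + t))² (X(l, t) = (t*(1 + t) - 4)² = (-4 + t*(1 + t))²)
(92 + X(-7, 17))² = (92 + (-4 + 17*(1 + 17))²)² = (92 + (-4 + 17*18)²)² = (92 + (-4 + 306)²)² = (92 + 302²)² = (92 + 91204)² = 91296² = 8334959616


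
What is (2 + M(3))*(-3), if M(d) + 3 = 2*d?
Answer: -15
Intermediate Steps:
M(d) = -3 + 2*d
(2 + M(3))*(-3) = (2 + (-3 + 2*3))*(-3) = (2 + (-3 + 6))*(-3) = (2 + 3)*(-3) = 5*(-3) = -15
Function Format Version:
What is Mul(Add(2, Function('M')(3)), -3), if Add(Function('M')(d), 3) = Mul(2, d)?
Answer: -15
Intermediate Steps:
Function('M')(d) = Add(-3, Mul(2, d))
Mul(Add(2, Function('M')(3)), -3) = Mul(Add(2, Add(-3, Mul(2, 3))), -3) = Mul(Add(2, Add(-3, 6)), -3) = Mul(Add(2, 3), -3) = Mul(5, -3) = -15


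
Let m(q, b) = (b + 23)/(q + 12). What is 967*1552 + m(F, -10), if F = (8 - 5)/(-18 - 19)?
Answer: 661846225/441 ≈ 1.5008e+6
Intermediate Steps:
F = -3/37 (F = 3/(-37) = 3*(-1/37) = -3/37 ≈ -0.081081)
m(q, b) = (23 + b)/(12 + q)
967*1552 + m(F, -10) = 967*1552 + (23 - 10)/(12 - 3/37) = 1500784 + 13/(441/37) = 1500784 + (37/441)*13 = 1500784 + 481/441 = 661846225/441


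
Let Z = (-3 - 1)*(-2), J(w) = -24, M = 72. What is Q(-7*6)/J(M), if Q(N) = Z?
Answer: -⅓ ≈ -0.33333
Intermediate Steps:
Z = 8 (Z = -4*(-2) = 8)
Q(N) = 8
Q(-7*6)/J(M) = 8/(-24) = 8*(-1/24) = -⅓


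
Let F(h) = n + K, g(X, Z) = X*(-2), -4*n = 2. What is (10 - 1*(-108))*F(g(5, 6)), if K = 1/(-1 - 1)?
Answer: -118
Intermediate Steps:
n = -½ (n = -¼*2 = -½ ≈ -0.50000)
g(X, Z) = -2*X
K = -½ (K = 1/(-2) = -½ ≈ -0.50000)
F(h) = -1 (F(h) = -½ - ½ = -1)
(10 - 1*(-108))*F(g(5, 6)) = (10 - 1*(-108))*(-1) = (10 + 108)*(-1) = 118*(-1) = -118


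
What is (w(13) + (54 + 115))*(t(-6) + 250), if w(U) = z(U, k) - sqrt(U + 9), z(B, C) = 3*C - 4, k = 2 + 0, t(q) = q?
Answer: 41724 - 244*sqrt(22) ≈ 40580.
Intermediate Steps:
k = 2
z(B, C) = -4 + 3*C
w(U) = 2 - sqrt(9 + U) (w(U) = (-4 + 3*2) - sqrt(U + 9) = (-4 + 6) - sqrt(9 + U) = 2 - sqrt(9 + U))
(w(13) + (54 + 115))*(t(-6) + 250) = ((2 - sqrt(9 + 13)) + (54 + 115))*(-6 + 250) = ((2 - sqrt(22)) + 169)*244 = (171 - sqrt(22))*244 = 41724 - 244*sqrt(22)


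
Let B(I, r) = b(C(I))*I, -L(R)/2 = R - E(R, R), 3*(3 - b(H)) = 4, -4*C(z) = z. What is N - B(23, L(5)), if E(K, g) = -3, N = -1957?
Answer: -5986/3 ≈ -1995.3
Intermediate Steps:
C(z) = -z/4
b(H) = 5/3 (b(H) = 3 - ⅓*4 = 3 - 4/3 = 5/3)
L(R) = -6 - 2*R (L(R) = -2*(R - 1*(-3)) = -2*(R + 3) = -2*(3 + R) = -6 - 2*R)
B(I, r) = 5*I/3
N - B(23, L(5)) = -1957 - 5*23/3 = -1957 - 1*115/3 = -1957 - 115/3 = -5986/3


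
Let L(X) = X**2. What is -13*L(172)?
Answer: -384592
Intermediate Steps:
-13*L(172) = -13*172**2 = -13*29584 = -384592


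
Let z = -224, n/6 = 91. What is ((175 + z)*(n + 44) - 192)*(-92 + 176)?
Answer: -2444568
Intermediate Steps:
n = 546 (n = 6*91 = 546)
((175 + z)*(n + 44) - 192)*(-92 + 176) = ((175 - 224)*(546 + 44) - 192)*(-92 + 176) = (-49*590 - 192)*84 = (-28910 - 192)*84 = -29102*84 = -2444568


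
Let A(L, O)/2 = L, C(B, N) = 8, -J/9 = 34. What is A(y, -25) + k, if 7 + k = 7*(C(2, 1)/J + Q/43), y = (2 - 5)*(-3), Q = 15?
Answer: 87230/6579 ≈ 13.259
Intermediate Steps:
J = -306 (J = -9*34 = -306)
y = 9 (y = -3*(-3) = 9)
A(L, O) = 2*L
k = -31192/6579 (k = -7 + 7*(8/(-306) + 15/43) = -7 + 7*(8*(-1/306) + 15*(1/43)) = -7 + 7*(-4/153 + 15/43) = -7 + 7*(2123/6579) = -7 + 14861/6579 = -31192/6579 ≈ -4.7411)
A(y, -25) + k = 2*9 - 31192/6579 = 18 - 31192/6579 = 87230/6579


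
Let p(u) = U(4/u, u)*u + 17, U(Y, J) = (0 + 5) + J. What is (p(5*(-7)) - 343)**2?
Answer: 524176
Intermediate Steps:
U(Y, J) = 5 + J
p(u) = 17 + u*(5 + u) (p(u) = (5 + u)*u + 17 = u*(5 + u) + 17 = 17 + u*(5 + u))
(p(5*(-7)) - 343)**2 = ((17 + (5*(-7))*(5 + 5*(-7))) - 343)**2 = ((17 - 35*(5 - 35)) - 343)**2 = ((17 - 35*(-30)) - 343)**2 = ((17 + 1050) - 343)**2 = (1067 - 343)**2 = 724**2 = 524176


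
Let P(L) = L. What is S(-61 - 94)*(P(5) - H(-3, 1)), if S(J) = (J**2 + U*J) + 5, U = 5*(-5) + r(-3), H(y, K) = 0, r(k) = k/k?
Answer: 138750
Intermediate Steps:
r(k) = 1
U = -24 (U = 5*(-5) + 1 = -25 + 1 = -24)
S(J) = 5 + J**2 - 24*J (S(J) = (J**2 - 24*J) + 5 = 5 + J**2 - 24*J)
S(-61 - 94)*(P(5) - H(-3, 1)) = (5 + (-61 - 94)**2 - 24*(-61 - 94))*(5 - 1*0) = (5 + (-155)**2 - 24*(-155))*(5 + 0) = (5 + 24025 + 3720)*5 = 27750*5 = 138750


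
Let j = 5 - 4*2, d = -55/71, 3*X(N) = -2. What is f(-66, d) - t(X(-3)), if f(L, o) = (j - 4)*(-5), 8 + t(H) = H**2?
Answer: 383/9 ≈ 42.556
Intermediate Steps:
X(N) = -2/3 (X(N) = (1/3)*(-2) = -2/3)
t(H) = -8 + H**2
d = -55/71 (d = -55*1/71 = -55/71 ≈ -0.77465)
j = -3 (j = 5 - 1*8 = 5 - 8 = -3)
f(L, o) = 35 (f(L, o) = (-3 - 4)*(-5) = -7*(-5) = 35)
f(-66, d) - t(X(-3)) = 35 - (-8 + (-2/3)**2) = 35 - (-8 + 4/9) = 35 - 1*(-68/9) = 35 + 68/9 = 383/9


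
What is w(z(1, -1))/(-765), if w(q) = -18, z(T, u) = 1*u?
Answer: 2/85 ≈ 0.023529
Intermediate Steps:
z(T, u) = u
w(z(1, -1))/(-765) = -18/(-765) = -18*(-1/765) = 2/85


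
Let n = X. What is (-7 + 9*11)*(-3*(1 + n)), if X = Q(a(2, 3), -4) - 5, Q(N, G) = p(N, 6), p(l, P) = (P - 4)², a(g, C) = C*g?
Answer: 0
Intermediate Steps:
p(l, P) = (-4 + P)²
Q(N, G) = 4 (Q(N, G) = (-4 + 6)² = 2² = 4)
X = -1 (X = 4 - 5 = -1)
n = -1
(-7 + 9*11)*(-3*(1 + n)) = (-7 + 9*11)*(-3*(1 - 1)) = (-7 + 99)*(-3*0) = 92*0 = 0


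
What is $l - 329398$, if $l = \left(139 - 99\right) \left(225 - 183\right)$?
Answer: $-327718$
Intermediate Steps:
$l = 1680$ ($l = 40 \cdot 42 = 1680$)
$l - 329398 = 1680 - 329398 = -327718$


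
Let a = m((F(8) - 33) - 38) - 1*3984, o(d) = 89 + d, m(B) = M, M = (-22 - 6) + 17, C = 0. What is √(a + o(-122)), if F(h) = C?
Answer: 2*I*√1007 ≈ 63.467*I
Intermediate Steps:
F(h) = 0
M = -11 (M = -28 + 17 = -11)
m(B) = -11
a = -3995 (a = -11 - 1*3984 = -11 - 3984 = -3995)
√(a + o(-122)) = √(-3995 + (89 - 122)) = √(-3995 - 33) = √(-4028) = 2*I*√1007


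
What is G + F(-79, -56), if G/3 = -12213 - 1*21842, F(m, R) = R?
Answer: -102221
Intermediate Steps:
G = -102165 (G = 3*(-12213 - 1*21842) = 3*(-12213 - 21842) = 3*(-34055) = -102165)
G + F(-79, -56) = -102165 - 56 = -102221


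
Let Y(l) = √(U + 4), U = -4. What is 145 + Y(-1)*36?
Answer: 145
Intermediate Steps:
Y(l) = 0 (Y(l) = √(-4 + 4) = √0 = 0)
145 + Y(-1)*36 = 145 + 0*36 = 145 + 0 = 145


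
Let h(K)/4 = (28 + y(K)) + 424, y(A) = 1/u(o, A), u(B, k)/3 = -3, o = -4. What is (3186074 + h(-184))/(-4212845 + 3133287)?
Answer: -14345467/4858011 ≈ -2.9529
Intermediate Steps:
u(B, k) = -9 (u(B, k) = 3*(-3) = -9)
y(A) = -⅑ (y(A) = 1/(-9) = -⅑)
h(K) = 16268/9 (h(K) = 4*((28 - ⅑) + 424) = 4*(251/9 + 424) = 4*(4067/9) = 16268/9)
(3186074 + h(-184))/(-4212845 + 3133287) = (3186074 + 16268/9)/(-4212845 + 3133287) = (28690934/9)/(-1079558) = (28690934/9)*(-1/1079558) = -14345467/4858011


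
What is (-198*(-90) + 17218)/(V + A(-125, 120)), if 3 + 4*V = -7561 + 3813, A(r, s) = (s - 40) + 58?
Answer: -140152/3199 ≈ -43.811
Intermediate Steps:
A(r, s) = 18 + s (A(r, s) = (-40 + s) + 58 = 18 + s)
V = -3751/4 (V = -3/4 + (-7561 + 3813)/4 = -3/4 + (1/4)*(-3748) = -3/4 - 937 = -3751/4 ≈ -937.75)
(-198*(-90) + 17218)/(V + A(-125, 120)) = (-198*(-90) + 17218)/(-3751/4 + (18 + 120)) = (17820 + 17218)/(-3751/4 + 138) = 35038/(-3199/4) = 35038*(-4/3199) = -140152/3199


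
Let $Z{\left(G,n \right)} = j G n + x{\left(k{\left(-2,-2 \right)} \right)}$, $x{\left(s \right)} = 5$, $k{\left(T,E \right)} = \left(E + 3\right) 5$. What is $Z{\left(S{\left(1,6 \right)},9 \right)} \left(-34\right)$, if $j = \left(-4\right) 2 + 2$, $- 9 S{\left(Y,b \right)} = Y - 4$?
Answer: $442$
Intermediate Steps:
$k{\left(T,E \right)} = 15 + 5 E$ ($k{\left(T,E \right)} = \left(3 + E\right) 5 = 15 + 5 E$)
$S{\left(Y,b \right)} = \frac{4}{9} - \frac{Y}{9}$ ($S{\left(Y,b \right)} = - \frac{Y - 4}{9} = - \frac{-4 + Y}{9} = \frac{4}{9} - \frac{Y}{9}$)
$j = -6$ ($j = -8 + 2 = -6$)
$Z{\left(G,n \right)} = 5 - 6 G n$ ($Z{\left(G,n \right)} = - 6 G n + 5 = 5 - 6 G n$)
$Z{\left(S{\left(1,6 \right)},9 \right)} \left(-34\right) = \left(5 - 6 \left(\frac{4}{9} - \frac{1}{9}\right) 9\right) \left(-34\right) = \left(5 - 2 \cdot 9\right) \left(-34\right) = \left(5 - 18\right) \left(-34\right) = \left(-13\right) \left(-34\right) = 442$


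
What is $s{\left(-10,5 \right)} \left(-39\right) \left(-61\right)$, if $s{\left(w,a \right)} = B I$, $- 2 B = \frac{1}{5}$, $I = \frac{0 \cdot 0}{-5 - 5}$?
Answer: $0$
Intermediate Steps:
$I = 0$ ($I = \frac{0}{-10} = 0 \left(- \frac{1}{10}\right) = 0$)
$B = - \frac{1}{10}$ ($B = - \frac{1}{2 \cdot 5} = \left(- \frac{1}{2}\right) \frac{1}{5} = - \frac{1}{10} \approx -0.1$)
$s{\left(w,a \right)} = 0$ ($s{\left(w,a \right)} = \left(- \frac{1}{10}\right) 0 = 0$)
$s{\left(-10,5 \right)} \left(-39\right) \left(-61\right) = 0 \left(-39\right) \left(-61\right) = 0 \left(-61\right) = 0$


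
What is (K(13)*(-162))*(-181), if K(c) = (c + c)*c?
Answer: 9910836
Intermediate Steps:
K(c) = 2*c**2 (K(c) = (2*c)*c = 2*c**2)
(K(13)*(-162))*(-181) = ((2*13**2)*(-162))*(-181) = ((2*169)*(-162))*(-181) = (338*(-162))*(-181) = -54756*(-181) = 9910836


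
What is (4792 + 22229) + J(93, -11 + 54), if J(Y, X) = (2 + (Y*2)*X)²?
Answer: 64027021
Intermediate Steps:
J(Y, X) = (2 + 2*X*Y)² (J(Y, X) = (2 + (2*Y)*X)² = (2 + 2*X*Y)²)
(4792 + 22229) + J(93, -11 + 54) = (4792 + 22229) + 4*(1 + (-11 + 54)*93)² = 27021 + 4*(1 + 43*93)² = 27021 + 4*(1 + 3999)² = 27021 + 4*4000² = 27021 + 4*16000000 = 27021 + 64000000 = 64027021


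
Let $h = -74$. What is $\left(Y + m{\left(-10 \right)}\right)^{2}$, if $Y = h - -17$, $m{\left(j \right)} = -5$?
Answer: $3844$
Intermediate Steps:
$Y = -57$ ($Y = -74 - -17 = -74 + 17 = -57$)
$\left(Y + m{\left(-10 \right)}\right)^{2} = \left(-57 - 5\right)^{2} = \left(-62\right)^{2} = 3844$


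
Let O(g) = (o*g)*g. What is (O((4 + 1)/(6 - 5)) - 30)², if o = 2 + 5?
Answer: 21025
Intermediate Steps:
o = 7
O(g) = 7*g² (O(g) = (7*g)*g = 7*g²)
(O((4 + 1)/(6 - 5)) - 30)² = (7*((4 + 1)/(6 - 5))² - 30)² = (7*(5/1)² - 30)² = (7*(5*1)² - 30)² = (7*5² - 30)² = (7*25 - 30)² = (175 - 30)² = 145² = 21025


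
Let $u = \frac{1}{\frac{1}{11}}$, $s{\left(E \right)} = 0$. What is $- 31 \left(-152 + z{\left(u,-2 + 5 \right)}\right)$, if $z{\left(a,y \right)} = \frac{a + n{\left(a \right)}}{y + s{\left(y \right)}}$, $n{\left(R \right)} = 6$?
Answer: $\frac{13609}{3} \approx 4536.3$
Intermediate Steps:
$u = 11$ ($u = \frac{1}{\frac{1}{11}} = 11$)
$z{\left(a,y \right)} = \frac{6 + a}{y}$ ($z{\left(a,y \right)} = \frac{a + 6}{y + 0} = \frac{6 + a}{y}$)
$- 31 \left(-152 + z{\left(u,-2 + 5 \right)}\right) = - 31 \left(-152 + \frac{6 + 11}{-2 + 5}\right) = - 31 \left(-152 + \frac{1}{3} \cdot 17\right) = - 31 \left(-152 + \frac{17}{3}\right) = \left(-31\right) \left(- \frac{439}{3}\right) = \frac{13609}{3}$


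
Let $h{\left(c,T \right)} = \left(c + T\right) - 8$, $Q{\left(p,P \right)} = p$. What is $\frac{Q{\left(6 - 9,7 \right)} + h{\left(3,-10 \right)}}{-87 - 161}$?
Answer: $\frac{9}{124} \approx 0.072581$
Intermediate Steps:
$h{\left(c,T \right)} = -8 + T + c$ ($h{\left(c,T \right)} = \left(T + c\right) - 8 = -8 + T + c$)
$\frac{Q{\left(6 - 9,7 \right)} + h{\left(3,-10 \right)}}{-87 - 161} = \frac{\left(6 - 9\right) - 15}{-87 - 161} = \frac{-3 - 15}{-248} = \left(-18\right) \left(- \frac{1}{248}\right) = \frac{9}{124}$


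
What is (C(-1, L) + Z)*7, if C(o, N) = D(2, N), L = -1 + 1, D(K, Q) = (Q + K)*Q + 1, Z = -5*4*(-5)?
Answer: 707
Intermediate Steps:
Z = 100 (Z = -20*(-5) = 100)
D(K, Q) = 1 + Q*(K + Q) (D(K, Q) = (K + Q)*Q + 1 = Q*(K + Q) + 1 = 1 + Q*(K + Q))
L = 0
C(o, N) = 1 + N² + 2*N
(C(-1, L) + Z)*7 = ((1 + 0² + 2*0) + 100)*7 = ((1 + 0 + 0) + 100)*7 = (1 + 100)*7 = 101*7 = 707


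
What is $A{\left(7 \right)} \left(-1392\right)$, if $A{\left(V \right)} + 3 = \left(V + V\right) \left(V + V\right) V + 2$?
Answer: $-1908432$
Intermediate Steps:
$A{\left(V \right)} = -1 + 4 V^{3}$ ($A{\left(V \right)} = -3 + \left(\left(V + V\right) \left(V + V\right) V + 2\right) = -3 + \left(2 V 2 V V + 2\right) = -3 + \left(4 V^{2} V + 2\right) = -3 + \left(4 V^{3} + 2\right) = -3 + \left(2 + 4 V^{3}\right) = -1 + 4 V^{3}$)
$A{\left(7 \right)} \left(-1392\right) = \left(-1 + 4 \cdot 7^{3}\right) \left(-1392\right) = \left(-1 + 4 \cdot 343\right) \left(-1392\right) = \left(-1 + 1372\right) \left(-1392\right) = 1371 \left(-1392\right) = -1908432$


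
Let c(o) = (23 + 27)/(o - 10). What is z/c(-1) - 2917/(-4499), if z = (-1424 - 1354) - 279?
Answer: 151433723/224950 ≈ 673.19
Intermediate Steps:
z = -3057 (z = -2778 - 279 = -3057)
c(o) = 50/(-10 + o)
z/c(-1) - 2917/(-4499) = -3057/(50/(-10 - 1)) - 2917/(-4499) = -3057/(50/(-11)) - 2917*(-1/4499) = -3057/(50*(-1/11)) + 2917/4499 = -3057/(-50/11) + 2917/4499 = -3057*(-11/50) + 2917/4499 = 33627/50 + 2917/4499 = 151433723/224950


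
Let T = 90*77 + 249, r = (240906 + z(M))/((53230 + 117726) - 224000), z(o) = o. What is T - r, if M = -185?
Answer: 381043597/53044 ≈ 7183.5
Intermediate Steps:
r = -240721/53044 (r = (240906 - 185)/((53230 + 117726) - 224000) = 240721/(170956 - 224000) = 240721/(-53044) = 240721*(-1/53044) = -240721/53044 ≈ -4.5381)
T = 7179 (T = 6930 + 249 = 7179)
T - r = 7179 - 1*(-240721/53044) = 7179 + 240721/53044 = 381043597/53044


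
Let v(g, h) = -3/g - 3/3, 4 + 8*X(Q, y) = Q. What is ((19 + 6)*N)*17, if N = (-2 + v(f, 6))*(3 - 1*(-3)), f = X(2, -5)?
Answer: 22950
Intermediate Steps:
X(Q, y) = -½ + Q/8
f = -¼ (f = -½ + (⅛)*2 = -½ + ¼ = -¼ ≈ -0.25000)
v(g, h) = -1 - 3/g (v(g, h) = -3/g - 3*⅓ = -3/g - 1 = -1 - 3/g)
N = 54 (N = (-2 + (-3 - 1*(-¼))/(-¼))*(3 - 1*(-3)) = (-2 - 4*(-3 + ¼))*(3 + 3) = (-2 - 4*(-11/4))*6 = (-2 + 11)*6 = 9*6 = 54)
((19 + 6)*N)*17 = ((19 + 6)*54)*17 = (25*54)*17 = 1350*17 = 22950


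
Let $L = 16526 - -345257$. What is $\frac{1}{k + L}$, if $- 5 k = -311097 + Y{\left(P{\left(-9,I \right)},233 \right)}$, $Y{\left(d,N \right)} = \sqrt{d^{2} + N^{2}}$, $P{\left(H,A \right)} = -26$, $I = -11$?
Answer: $\frac{10600060}{4494450825179} + \frac{5 \sqrt{54965}}{4494450825179} \approx 2.3587 \cdot 10^{-6}$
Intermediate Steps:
$Y{\left(d,N \right)} = \sqrt{N^{2} + d^{2}}$
$k = \frac{311097}{5} - \frac{\sqrt{54965}}{5}$ ($k = - \frac{-311097 + \sqrt{233^{2} + \left(-26\right)^{2}}}{5} = - \frac{-311097 + \sqrt{54289 + 676}}{5} = - \frac{-311097 + \sqrt{54965}}{5} = \frac{311097}{5} - \frac{\sqrt{54965}}{5} \approx 62173.0$)
$L = 361783$ ($L = 16526 + 345257 = 361783$)
$\frac{1}{k + L} = \frac{1}{\left(\frac{311097}{5} - \frac{\sqrt{54965}}{5}\right) + 361783} = \frac{1}{\frac{2120012}{5} - \frac{\sqrt{54965}}{5}}$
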